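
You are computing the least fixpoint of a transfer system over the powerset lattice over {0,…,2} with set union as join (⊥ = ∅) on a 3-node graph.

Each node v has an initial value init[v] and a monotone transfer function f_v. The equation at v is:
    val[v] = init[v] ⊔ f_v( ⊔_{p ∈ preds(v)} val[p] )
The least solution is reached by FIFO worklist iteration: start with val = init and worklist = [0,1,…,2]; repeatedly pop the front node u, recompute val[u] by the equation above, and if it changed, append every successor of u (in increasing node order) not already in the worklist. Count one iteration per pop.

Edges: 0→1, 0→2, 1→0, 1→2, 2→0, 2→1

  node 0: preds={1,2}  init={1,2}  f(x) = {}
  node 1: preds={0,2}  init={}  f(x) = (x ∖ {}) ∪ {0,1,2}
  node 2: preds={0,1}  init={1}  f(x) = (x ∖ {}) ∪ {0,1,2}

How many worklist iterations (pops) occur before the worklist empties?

Iteration log — 5 steps:
  step 1. node 0  ⊔preds={1}  new={1,2}  stable
  step 2. node 1  ⊔preds={1,2}  new={0,1,2}  old={}  +wl: 0
  step 3. node 2  ⊔preds={0,1,2}  new={0,1,2}  old={1}  +wl: 1
  step 4. node 0  ⊔preds={0,1,2}  new={1,2}  stable
  step 5. node 1  ⊔preds={0,1,2}  new={0,1,2}  stable

Least fixpoint reached:
  node 0: {1,2}
  node 1: {0,1,2}
  node 2: {0,1,2}

5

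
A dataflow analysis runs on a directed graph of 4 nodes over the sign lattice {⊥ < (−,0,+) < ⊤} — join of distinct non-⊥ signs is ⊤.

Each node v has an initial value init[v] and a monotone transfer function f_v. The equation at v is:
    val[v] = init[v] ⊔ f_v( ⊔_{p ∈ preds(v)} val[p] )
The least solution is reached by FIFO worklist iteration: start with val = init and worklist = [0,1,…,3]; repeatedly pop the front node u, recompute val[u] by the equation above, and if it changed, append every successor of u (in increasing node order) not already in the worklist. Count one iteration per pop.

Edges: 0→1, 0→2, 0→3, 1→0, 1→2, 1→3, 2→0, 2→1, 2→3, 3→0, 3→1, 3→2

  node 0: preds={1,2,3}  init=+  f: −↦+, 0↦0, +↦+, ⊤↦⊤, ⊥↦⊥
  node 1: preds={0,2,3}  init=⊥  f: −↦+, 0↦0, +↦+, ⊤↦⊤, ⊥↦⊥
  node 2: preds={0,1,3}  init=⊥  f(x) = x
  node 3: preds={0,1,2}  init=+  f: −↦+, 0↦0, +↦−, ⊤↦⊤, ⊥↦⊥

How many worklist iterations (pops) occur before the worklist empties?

Iteration log — 10 steps:
  step 1. node 0  ⊔preds=+  new=+  stable
  step 2. node 1  ⊔preds=+  new=+  old=⊥  +wl: 0
  step 3. node 2  ⊔preds=+  new=+  old=⊥  +wl: 1
  step 4. node 3  ⊔preds=+  new=⊤  old=+  +wl: 2
  step 5. node 0  ⊔preds=⊤  new=⊤  old=+  +wl: 3
  step 6. node 1  ⊔preds=⊤  new=⊤  old=+  +wl: 0
  step 7. node 2  ⊔preds=⊤  new=⊤  old=+  +wl: 1
  step 8. node 3  ⊔preds=⊤  new=⊤  stable
  step 9. node 0  ⊔preds=⊤  new=⊤  stable
  step 10. node 1  ⊔preds=⊤  new=⊤  stable

Least fixpoint reached:
  node 0: ⊤
  node 1: ⊤
  node 2: ⊤
  node 3: ⊤

10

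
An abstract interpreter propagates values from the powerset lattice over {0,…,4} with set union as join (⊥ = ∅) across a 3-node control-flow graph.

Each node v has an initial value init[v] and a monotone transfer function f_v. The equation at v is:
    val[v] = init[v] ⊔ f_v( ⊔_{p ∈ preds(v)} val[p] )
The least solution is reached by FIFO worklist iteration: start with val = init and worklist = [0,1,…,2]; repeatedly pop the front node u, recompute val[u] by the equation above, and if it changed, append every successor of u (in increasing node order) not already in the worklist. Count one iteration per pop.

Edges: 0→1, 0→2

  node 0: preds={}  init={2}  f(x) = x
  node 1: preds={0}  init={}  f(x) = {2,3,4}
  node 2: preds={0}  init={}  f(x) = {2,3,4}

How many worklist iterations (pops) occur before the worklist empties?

3

Trace (3 dequeues):
  [1] u=0 | in {} | out {2} | ==
  [2] u=1 | in {2} | out {2,3,4} | prev {} | push {}
  [3] u=2 | in {2} | out {2,3,4} | prev {} | push {}

Converged values:
  [0] {2}
  [1] {2,3,4}
  [2] {2,3,4}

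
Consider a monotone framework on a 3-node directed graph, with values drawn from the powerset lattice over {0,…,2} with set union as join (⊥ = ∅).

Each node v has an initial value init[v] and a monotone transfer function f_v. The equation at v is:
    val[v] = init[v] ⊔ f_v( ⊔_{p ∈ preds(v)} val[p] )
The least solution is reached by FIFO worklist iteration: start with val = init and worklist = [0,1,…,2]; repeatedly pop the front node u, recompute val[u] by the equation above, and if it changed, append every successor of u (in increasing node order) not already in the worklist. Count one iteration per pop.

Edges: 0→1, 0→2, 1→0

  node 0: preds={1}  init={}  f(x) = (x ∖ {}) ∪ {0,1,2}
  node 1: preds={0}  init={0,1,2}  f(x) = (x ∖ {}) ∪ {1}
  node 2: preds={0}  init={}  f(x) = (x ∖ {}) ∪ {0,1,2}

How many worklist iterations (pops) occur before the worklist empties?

3

Worklist (3 pops):
  #1 pop 0: in={0,1,2} → {0,1,2} (was {}); enqueue []
  #2 pop 1: in={0,1,2} → {0,1,2} (no change)
  #3 pop 2: in={0,1,2} → {0,1,2} (was {}); enqueue []

Fixpoint:
  val[0] = {0,1,2}
  val[1] = {0,1,2}
  val[2] = {0,1,2}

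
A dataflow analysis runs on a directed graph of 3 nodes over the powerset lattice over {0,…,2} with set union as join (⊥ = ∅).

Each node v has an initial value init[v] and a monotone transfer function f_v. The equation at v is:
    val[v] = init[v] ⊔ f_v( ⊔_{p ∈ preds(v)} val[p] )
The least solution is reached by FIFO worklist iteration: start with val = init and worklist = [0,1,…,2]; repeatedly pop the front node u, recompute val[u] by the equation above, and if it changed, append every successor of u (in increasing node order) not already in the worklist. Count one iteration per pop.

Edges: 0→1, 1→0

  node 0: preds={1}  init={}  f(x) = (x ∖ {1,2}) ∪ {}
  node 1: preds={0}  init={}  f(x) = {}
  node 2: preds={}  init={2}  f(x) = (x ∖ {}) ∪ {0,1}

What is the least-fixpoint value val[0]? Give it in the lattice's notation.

{}

Trace (3 dequeues):
  [1] u=0 | in {} | out {} | ==
  [2] u=1 | in {} | out {} | ==
  [3] u=2 | in {} | out {0,1,2} | prev {2} | push {}

Converged values:
  [0] {}
  [1] {}
  [2] {0,1,2}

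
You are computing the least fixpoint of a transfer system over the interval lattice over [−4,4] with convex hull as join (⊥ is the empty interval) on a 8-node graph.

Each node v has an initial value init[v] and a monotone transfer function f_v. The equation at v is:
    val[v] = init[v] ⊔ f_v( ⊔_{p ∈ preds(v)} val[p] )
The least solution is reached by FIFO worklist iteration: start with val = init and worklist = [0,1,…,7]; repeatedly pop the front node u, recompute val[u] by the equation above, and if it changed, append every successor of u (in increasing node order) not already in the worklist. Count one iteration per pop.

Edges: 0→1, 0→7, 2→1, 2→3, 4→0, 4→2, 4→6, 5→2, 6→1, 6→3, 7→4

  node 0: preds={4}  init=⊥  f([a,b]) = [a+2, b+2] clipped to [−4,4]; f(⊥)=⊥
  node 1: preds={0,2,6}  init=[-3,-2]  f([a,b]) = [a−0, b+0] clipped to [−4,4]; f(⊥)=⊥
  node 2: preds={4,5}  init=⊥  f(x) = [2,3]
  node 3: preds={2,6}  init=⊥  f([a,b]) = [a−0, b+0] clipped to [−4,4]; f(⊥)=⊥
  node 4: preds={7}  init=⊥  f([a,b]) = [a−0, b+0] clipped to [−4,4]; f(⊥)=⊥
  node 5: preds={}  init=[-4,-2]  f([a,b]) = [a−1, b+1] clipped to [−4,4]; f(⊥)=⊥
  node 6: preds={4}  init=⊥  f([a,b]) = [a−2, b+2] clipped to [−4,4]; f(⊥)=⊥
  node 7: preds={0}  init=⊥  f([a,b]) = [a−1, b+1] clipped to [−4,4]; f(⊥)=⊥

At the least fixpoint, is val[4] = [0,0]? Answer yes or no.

Worklist (9 pops):
  #1 pop 0: in=⊥ → ⊥ (no change)
  #2 pop 1: in=⊥ → [-3,-2] (no change)
  #3 pop 2: in=[-4,-2] → [2,3] (was ⊥); enqueue [1]
  #4 pop 3: in=[2,3] → [2,3] (was ⊥); enqueue []
  #5 pop 4: in=⊥ → ⊥ (no change)
  #6 pop 5: in=⊥ → [-4,-2] (no change)
  #7 pop 6: in=⊥ → ⊥ (no change)
  #8 pop 7: in=⊥ → ⊥ (no change)
  #9 pop 1: in=[2,3] → [-3,3] (was [-3,-2]); enqueue []

Fixpoint:
  val[0] = ⊥
  val[1] = [-3,3]
  val[2] = [2,3]
  val[3] = [2,3]
  val[4] = ⊥
  val[5] = [-4,-2]
  val[6] = ⊥
  val[7] = ⊥

no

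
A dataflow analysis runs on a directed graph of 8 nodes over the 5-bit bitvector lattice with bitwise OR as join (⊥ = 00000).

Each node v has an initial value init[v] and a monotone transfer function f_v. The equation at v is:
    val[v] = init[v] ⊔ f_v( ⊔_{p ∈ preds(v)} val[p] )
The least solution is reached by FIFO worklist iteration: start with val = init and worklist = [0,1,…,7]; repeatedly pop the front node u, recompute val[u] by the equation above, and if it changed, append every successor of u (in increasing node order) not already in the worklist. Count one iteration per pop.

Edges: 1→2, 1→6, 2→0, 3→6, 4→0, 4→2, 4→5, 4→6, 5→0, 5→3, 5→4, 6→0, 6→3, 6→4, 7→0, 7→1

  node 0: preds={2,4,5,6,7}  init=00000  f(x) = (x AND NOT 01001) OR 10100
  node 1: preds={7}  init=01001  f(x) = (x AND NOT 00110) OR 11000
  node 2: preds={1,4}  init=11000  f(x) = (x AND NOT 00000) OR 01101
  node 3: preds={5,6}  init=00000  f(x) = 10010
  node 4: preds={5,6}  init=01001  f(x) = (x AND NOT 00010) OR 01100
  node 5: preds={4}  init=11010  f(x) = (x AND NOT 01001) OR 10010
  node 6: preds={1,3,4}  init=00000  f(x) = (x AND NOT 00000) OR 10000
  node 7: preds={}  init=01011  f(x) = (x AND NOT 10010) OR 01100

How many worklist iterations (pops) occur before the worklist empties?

Trace (13 dequeues):
  [1] u=0 | in 11011 | out 10110 | prev 00000 | push {}
  [2] u=1 | in 01011 | out 11001 | prev 01001 | push {}
  [3] u=2 | in 11001 | out 11101 | prev 11000 | push {0}
  [4] u=3 | in 11010 | out 10010 | prev 00000 | push {}
  [5] u=4 | in 11010 | out 11101 | prev 01001 | push {2}
  [6] u=5 | in 11101 | out 11110 | prev 11010 | push {3,4}
  [7] u=6 | in 11111 | out 11111 | prev 00000 | push {}
  [8] u=7 | in 00000 | out 01111 | prev 01011 | push {1}
  [9] u=0 | in 11111 | out 10110 | ==
  [10] u=2 | in 11101 | out 11101 | ==
  [11] u=3 | in 11111 | out 10010 | ==
  [12] u=4 | in 11111 | out 11101 | ==
  [13] u=1 | in 01111 | out 11001 | ==

Converged values:
  [0] 10110
  [1] 11001
  [2] 11101
  [3] 10010
  [4] 11101
  [5] 11110
  [6] 11111
  [7] 01111

13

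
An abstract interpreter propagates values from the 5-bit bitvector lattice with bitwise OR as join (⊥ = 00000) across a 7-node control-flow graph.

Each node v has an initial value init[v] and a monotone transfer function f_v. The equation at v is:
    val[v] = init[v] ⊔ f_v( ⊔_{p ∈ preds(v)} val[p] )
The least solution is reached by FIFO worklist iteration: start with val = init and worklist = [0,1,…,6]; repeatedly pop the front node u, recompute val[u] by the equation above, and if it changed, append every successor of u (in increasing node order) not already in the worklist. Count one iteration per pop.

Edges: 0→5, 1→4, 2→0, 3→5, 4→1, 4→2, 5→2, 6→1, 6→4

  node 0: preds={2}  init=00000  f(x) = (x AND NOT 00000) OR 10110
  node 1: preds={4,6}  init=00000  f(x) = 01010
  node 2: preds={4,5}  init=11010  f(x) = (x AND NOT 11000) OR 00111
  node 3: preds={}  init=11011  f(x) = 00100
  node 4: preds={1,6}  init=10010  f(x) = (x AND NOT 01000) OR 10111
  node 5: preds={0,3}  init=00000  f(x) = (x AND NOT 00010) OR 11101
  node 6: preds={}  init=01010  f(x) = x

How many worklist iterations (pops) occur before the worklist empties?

Trace (11 dequeues):
  [1] u=0 | in 11010 | out 11110 | prev 00000 | push {}
  [2] u=1 | in 11010 | out 01010 | prev 00000 | push {}
  [3] u=2 | in 10010 | out 11111 | prev 11010 | push {0}
  [4] u=3 | in 00000 | out 11111 | prev 11011 | push {}
  [5] u=4 | in 01010 | out 10111 | prev 10010 | push {1,2}
  [6] u=5 | in 11111 | out 11101 | prev 00000 | push {}
  [7] u=6 | in 00000 | out 01010 | ==
  [8] u=0 | in 11111 | out 11111 | prev 11110 | push {5}
  [9] u=1 | in 11111 | out 01010 | ==
  [10] u=2 | in 11111 | out 11111 | ==
  [11] u=5 | in 11111 | out 11101 | ==

Converged values:
  [0] 11111
  [1] 01010
  [2] 11111
  [3] 11111
  [4] 10111
  [5] 11101
  [6] 01010

11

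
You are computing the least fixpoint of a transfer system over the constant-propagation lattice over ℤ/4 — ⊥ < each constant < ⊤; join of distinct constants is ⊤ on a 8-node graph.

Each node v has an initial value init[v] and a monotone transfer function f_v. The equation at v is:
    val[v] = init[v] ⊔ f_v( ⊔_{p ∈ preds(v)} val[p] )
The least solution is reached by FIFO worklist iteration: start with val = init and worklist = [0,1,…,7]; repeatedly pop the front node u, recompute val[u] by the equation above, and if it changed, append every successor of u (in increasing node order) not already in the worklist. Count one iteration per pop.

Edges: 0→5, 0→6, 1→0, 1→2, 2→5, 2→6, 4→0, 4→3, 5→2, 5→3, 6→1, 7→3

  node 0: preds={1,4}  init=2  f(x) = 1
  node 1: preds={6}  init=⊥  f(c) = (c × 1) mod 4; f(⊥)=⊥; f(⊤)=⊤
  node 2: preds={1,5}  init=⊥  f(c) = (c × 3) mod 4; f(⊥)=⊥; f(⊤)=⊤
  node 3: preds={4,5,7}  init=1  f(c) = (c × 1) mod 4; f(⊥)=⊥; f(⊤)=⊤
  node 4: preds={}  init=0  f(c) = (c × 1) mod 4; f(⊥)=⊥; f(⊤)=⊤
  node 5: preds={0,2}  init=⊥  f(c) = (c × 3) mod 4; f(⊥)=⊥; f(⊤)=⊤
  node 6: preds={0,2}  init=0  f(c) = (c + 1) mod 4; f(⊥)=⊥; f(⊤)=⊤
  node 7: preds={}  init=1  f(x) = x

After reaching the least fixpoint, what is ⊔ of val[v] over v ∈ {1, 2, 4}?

⊤

Worklist (16 pops):
  #1 pop 0: in=0 → ⊤ (was 2); enqueue []
  #2 pop 1: in=0 → 0 (was ⊥); enqueue [0]
  #3 pop 2: in=0 → 0 (was ⊥); enqueue []
  #4 pop 3: in=⊤ → ⊤ (was 1); enqueue []
  #5 pop 4: in=⊥ → 0 (no change)
  #6 pop 5: in=⊤ → ⊤ (was ⊥); enqueue [2,3]
  #7 pop 6: in=⊤ → ⊤ (was 0); enqueue [1]
  #8 pop 7: in=⊥ → 1 (no change)
  #9 pop 0: in=0 → ⊤ (no change)
  #10 pop 2: in=⊤ → ⊤ (was 0); enqueue [5,6]
  #11 pop 3: in=⊤ → ⊤ (no change)
  #12 pop 1: in=⊤ → ⊤ (was 0); enqueue [0,2]
  #13 pop 5: in=⊤ → ⊤ (no change)
  #14 pop 6: in=⊤ → ⊤ (no change)
  #15 pop 0: in=⊤ → ⊤ (no change)
  #16 pop 2: in=⊤ → ⊤ (no change)

Fixpoint:
  val[0] = ⊤
  val[1] = ⊤
  val[2] = ⊤
  val[3] = ⊤
  val[4] = 0
  val[5] = ⊤
  val[6] = ⊤
  val[7] = 1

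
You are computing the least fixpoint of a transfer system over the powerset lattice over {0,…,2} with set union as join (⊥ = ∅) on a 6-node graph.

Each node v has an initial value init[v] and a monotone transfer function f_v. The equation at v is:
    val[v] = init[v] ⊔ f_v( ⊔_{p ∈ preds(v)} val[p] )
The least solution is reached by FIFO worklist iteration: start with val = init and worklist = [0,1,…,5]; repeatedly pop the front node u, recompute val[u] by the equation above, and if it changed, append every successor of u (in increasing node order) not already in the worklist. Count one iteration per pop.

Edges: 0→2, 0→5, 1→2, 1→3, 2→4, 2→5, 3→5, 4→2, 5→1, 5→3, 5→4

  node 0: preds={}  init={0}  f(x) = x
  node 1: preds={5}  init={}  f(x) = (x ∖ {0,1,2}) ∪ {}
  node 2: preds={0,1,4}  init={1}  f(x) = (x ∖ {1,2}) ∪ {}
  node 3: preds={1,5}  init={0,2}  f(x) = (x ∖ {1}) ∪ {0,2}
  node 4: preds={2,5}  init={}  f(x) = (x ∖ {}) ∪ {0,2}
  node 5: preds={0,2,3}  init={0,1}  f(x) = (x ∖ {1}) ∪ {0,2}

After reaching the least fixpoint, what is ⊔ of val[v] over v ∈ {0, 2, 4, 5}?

{0,1,2}

Worklist (10 pops):
  #1 pop 0: in={} → {0} (no change)
  #2 pop 1: in={0,1} → {} (no change)
  #3 pop 2: in={0} → {0,1} (was {1}); enqueue []
  #4 pop 3: in={0,1} → {0,2} (no change)
  #5 pop 4: in={0,1} → {0,1,2} (was {}); enqueue [2]
  #6 pop 5: in={0,1,2} → {0,1,2} (was {0,1}); enqueue [1,3,4]
  #7 pop 2: in={0,1,2} → {0,1} (no change)
  #8 pop 1: in={0,1,2} → {} (no change)
  #9 pop 3: in={0,1,2} → {0,2} (no change)
  #10 pop 4: in={0,1,2} → {0,1,2} (no change)

Fixpoint:
  val[0] = {0}
  val[1] = {}
  val[2] = {0,1}
  val[3] = {0,2}
  val[4] = {0,1,2}
  val[5] = {0,1,2}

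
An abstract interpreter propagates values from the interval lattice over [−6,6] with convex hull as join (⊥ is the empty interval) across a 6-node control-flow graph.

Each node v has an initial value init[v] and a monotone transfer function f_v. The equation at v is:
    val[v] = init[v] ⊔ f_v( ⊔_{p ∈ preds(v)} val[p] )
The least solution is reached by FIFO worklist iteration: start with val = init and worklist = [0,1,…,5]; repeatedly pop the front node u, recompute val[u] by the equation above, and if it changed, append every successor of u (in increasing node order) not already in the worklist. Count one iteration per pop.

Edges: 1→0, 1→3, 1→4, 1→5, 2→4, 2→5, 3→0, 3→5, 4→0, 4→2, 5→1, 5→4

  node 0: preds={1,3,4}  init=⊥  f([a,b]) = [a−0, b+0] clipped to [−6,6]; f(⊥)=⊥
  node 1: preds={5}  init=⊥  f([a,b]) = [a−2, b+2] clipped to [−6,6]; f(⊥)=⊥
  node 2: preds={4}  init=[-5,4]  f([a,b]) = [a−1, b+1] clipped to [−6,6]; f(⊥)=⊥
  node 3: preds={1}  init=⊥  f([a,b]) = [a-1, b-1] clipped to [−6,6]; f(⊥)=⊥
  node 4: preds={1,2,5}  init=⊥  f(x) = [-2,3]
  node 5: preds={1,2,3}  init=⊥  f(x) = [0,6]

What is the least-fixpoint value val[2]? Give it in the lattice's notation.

Iteration log — 14 steps:
  step 1. node 0  ⊔preds=⊥  new=⊥  stable
  step 2. node 1  ⊔preds=⊥  new=⊥  stable
  step 3. node 2  ⊔preds=⊥  new=[-5,4]  stable
  step 4. node 3  ⊔preds=⊥  new=⊥  stable
  step 5. node 4  ⊔preds=[-5,4]  new=[-2,3]  old=⊥  +wl: 0,2
  step 6. node 5  ⊔preds=[-5,4]  new=[0,6]  old=⊥  +wl: 1,4
  step 7. node 0  ⊔preds=[-2,3]  new=[-2,3]  old=⊥  +wl: 
  step 8. node 2  ⊔preds=[-2,3]  new=[-5,4]  stable
  step 9. node 1  ⊔preds=[0,6]  new=[-2,6]  old=⊥  +wl: 0,3,5
  step 10. node 4  ⊔preds=[-5,6]  new=[-2,3]  stable
  step 11. node 0  ⊔preds=[-2,6]  new=[-2,6]  old=[-2,3]  +wl: 
  step 12. node 3  ⊔preds=[-2,6]  new=[-3,5]  old=⊥  +wl: 0
  step 13. node 5  ⊔preds=[-5,6]  new=[0,6]  stable
  step 14. node 0  ⊔preds=[-3,6]  new=[-3,6]  old=[-2,6]  +wl: 

Least fixpoint reached:
  node 0: [-3,6]
  node 1: [-2,6]
  node 2: [-5,4]
  node 3: [-3,5]
  node 4: [-2,3]
  node 5: [0,6]

[-5,4]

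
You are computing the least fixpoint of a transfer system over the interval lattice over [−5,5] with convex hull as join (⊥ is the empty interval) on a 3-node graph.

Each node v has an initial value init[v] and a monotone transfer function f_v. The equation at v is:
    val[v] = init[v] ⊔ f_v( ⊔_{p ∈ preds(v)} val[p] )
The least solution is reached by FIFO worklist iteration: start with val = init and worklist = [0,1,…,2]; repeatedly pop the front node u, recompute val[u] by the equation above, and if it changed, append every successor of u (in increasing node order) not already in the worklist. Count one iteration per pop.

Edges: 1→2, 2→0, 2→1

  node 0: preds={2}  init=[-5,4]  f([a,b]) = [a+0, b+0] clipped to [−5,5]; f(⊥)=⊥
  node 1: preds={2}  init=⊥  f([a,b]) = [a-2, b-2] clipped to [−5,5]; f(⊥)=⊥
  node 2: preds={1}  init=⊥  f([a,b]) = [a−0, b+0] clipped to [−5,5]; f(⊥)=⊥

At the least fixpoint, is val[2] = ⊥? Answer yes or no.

yes

Trace (3 dequeues):
  [1] u=0 | in ⊥ | out [-5,4] | ==
  [2] u=1 | in ⊥ | out ⊥ | ==
  [3] u=2 | in ⊥ | out ⊥ | ==

Converged values:
  [0] [-5,4]
  [1] ⊥
  [2] ⊥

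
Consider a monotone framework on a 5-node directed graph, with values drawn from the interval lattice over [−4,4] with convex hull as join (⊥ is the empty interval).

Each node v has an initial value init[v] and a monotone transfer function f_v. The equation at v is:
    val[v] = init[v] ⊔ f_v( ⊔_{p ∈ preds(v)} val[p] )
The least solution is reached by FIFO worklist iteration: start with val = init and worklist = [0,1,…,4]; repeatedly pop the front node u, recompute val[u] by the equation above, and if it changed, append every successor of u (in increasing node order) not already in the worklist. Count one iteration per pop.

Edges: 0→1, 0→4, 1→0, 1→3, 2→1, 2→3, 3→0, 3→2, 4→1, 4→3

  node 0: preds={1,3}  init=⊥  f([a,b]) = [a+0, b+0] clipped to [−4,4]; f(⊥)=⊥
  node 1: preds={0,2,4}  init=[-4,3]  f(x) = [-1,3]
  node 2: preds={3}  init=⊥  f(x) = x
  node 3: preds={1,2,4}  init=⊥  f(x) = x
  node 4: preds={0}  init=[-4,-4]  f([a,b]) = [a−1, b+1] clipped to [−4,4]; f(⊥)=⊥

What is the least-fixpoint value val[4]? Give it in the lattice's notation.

[-4,4]

Iteration log — 14 steps:
  step 1. node 0  ⊔preds=[-4,3]  new=[-4,3]  old=⊥  +wl: 
  step 2. node 1  ⊔preds=[-4,3]  new=[-4,3]  stable
  step 3. node 2  ⊔preds=⊥  new=⊥  stable
  step 4. node 3  ⊔preds=[-4,3]  new=[-4,3]  old=⊥  +wl: 0,2
  step 5. node 4  ⊔preds=[-4,3]  new=[-4,4]  old=[-4,-4]  +wl: 1,3
  step 6. node 0  ⊔preds=[-4,3]  new=[-4,3]  stable
  step 7. node 2  ⊔preds=[-4,3]  new=[-4,3]  old=⊥  +wl: 
  step 8. node 1  ⊔preds=[-4,4]  new=[-4,3]  stable
  step 9. node 3  ⊔preds=[-4,4]  new=[-4,4]  old=[-4,3]  +wl: 0,2
  step 10. node 0  ⊔preds=[-4,4]  new=[-4,4]  old=[-4,3]  +wl: 1,4
  step 11. node 2  ⊔preds=[-4,4]  new=[-4,4]  old=[-4,3]  +wl: 3
  step 12. node 1  ⊔preds=[-4,4]  new=[-4,3]  stable
  step 13. node 4  ⊔preds=[-4,4]  new=[-4,4]  stable
  step 14. node 3  ⊔preds=[-4,4]  new=[-4,4]  stable

Least fixpoint reached:
  node 0: [-4,4]
  node 1: [-4,3]
  node 2: [-4,4]
  node 3: [-4,4]
  node 4: [-4,4]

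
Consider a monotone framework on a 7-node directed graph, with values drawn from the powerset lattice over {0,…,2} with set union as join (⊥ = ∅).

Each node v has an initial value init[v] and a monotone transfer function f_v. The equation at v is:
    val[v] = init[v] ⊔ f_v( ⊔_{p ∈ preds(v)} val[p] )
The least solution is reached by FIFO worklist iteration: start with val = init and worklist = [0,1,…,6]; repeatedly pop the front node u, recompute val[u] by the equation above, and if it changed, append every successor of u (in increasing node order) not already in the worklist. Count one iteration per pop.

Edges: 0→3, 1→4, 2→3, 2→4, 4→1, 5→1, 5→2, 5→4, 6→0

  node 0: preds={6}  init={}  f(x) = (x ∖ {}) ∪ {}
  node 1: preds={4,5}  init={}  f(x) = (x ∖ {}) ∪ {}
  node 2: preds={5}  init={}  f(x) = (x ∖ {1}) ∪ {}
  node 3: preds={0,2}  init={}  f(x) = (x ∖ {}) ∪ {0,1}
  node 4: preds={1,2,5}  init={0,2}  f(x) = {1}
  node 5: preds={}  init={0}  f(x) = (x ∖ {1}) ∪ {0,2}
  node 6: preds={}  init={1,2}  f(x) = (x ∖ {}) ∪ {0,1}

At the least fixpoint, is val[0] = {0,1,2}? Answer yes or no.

yes

Iteration log — 12 steps:
  step 1. node 0  ⊔preds={1,2}  new={1,2}  old={}  +wl: 
  step 2. node 1  ⊔preds={0,2}  new={0,2}  old={}  +wl: 
  step 3. node 2  ⊔preds={0}  new={0}  old={}  +wl: 
  step 4. node 3  ⊔preds={0,1,2}  new={0,1,2}  old={}  +wl: 
  step 5. node 4  ⊔preds={0,2}  new={0,1,2}  old={0,2}  +wl: 1
  step 6. node 5  ⊔preds={}  new={0,2}  old={0}  +wl: 2,4
  step 7. node 6  ⊔preds={}  new={0,1,2}  old={1,2}  +wl: 0
  step 8. node 1  ⊔preds={0,1,2}  new={0,1,2}  old={0,2}  +wl: 
  step 9. node 2  ⊔preds={0,2}  new={0,2}  old={0}  +wl: 3
  step 10. node 4  ⊔preds={0,1,2}  new={0,1,2}  stable
  step 11. node 0  ⊔preds={0,1,2}  new={0,1,2}  old={1,2}  +wl: 
  step 12. node 3  ⊔preds={0,1,2}  new={0,1,2}  stable

Least fixpoint reached:
  node 0: {0,1,2}
  node 1: {0,1,2}
  node 2: {0,2}
  node 3: {0,1,2}
  node 4: {0,1,2}
  node 5: {0,2}
  node 6: {0,1,2}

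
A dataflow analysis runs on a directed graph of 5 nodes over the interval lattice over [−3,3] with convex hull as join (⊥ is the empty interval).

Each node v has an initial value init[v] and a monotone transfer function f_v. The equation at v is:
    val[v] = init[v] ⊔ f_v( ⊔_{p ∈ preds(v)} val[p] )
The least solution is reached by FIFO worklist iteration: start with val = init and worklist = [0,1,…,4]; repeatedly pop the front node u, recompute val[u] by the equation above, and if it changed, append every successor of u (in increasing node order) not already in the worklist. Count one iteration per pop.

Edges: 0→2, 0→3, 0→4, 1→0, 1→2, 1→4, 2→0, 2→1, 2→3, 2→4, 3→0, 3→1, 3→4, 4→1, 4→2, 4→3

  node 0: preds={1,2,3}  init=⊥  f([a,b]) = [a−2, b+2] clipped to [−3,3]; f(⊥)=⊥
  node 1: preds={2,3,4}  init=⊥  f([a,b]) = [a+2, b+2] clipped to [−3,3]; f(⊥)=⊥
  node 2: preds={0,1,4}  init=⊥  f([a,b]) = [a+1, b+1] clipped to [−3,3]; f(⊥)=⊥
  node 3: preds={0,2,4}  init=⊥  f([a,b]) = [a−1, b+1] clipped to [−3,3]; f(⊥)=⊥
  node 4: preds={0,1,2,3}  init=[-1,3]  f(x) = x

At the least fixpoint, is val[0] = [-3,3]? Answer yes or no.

yes

Trace (16 dequeues):
  [1] u=0 | in ⊥ | out ⊥ | ==
  [2] u=1 | in [-1,3] | out [1,3] | prev ⊥ | push {0}
  [3] u=2 | in [-1,3] | out [0,3] | prev ⊥ | push {1}
  [4] u=3 | in [-1,3] | out [-2,3] | prev ⊥ | push {}
  [5] u=4 | in [-2,3] | out [-2,3] | prev [-1,3] | push {2,3}
  [6] u=0 | in [-2,3] | out [-3,3] | prev ⊥ | push {4}
  [7] u=1 | in [-2,3] | out [0,3] | prev [1,3] | push {0}
  [8] u=2 | in [-3,3] | out [-2,3] | prev [0,3] | push {1}
  [9] u=3 | in [-3,3] | out [-3,3] | prev [-2,3] | push {}
  [10] u=4 | in [-3,3] | out [-3,3] | prev [-2,3] | push {2,3}
  [11] u=0 | in [-3,3] | out [-3,3] | ==
  [12] u=1 | in [-3,3] | out [-1,3] | prev [0,3] | push {0,4}
  [13] u=2 | in [-3,3] | out [-2,3] | ==
  [14] u=3 | in [-3,3] | out [-3,3] | ==
  [15] u=0 | in [-3,3] | out [-3,3] | ==
  [16] u=4 | in [-3,3] | out [-3,3] | ==

Converged values:
  [0] [-3,3]
  [1] [-1,3]
  [2] [-2,3]
  [3] [-3,3]
  [4] [-3,3]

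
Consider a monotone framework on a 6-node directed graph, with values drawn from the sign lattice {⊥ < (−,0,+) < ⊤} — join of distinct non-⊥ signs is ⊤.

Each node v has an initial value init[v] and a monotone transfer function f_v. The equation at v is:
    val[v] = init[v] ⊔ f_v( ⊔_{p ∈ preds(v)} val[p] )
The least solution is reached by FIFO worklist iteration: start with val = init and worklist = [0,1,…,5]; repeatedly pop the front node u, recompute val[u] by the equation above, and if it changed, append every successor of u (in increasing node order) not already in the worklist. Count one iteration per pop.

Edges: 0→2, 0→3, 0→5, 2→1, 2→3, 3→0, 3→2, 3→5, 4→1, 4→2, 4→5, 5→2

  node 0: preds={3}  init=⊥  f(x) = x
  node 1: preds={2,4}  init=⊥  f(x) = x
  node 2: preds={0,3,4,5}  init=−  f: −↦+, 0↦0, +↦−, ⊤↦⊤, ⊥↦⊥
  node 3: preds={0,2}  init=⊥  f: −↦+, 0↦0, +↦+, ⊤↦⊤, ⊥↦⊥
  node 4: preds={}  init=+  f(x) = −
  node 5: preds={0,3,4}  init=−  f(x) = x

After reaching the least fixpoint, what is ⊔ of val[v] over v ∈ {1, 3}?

Iteration log — 11 steps:
  step 1. node 0  ⊔preds=⊥  new=⊥  stable
  step 2. node 1  ⊔preds=⊤  new=⊤  old=⊥  +wl: 
  step 3. node 2  ⊔preds=⊤  new=⊤  old=−  +wl: 1
  step 4. node 3  ⊔preds=⊤  new=⊤  old=⊥  +wl: 0,2
  step 5. node 4  ⊔preds=⊥  new=⊤  old=+  +wl: 
  step 6. node 5  ⊔preds=⊤  new=⊤  old=−  +wl: 
  step 7. node 1  ⊔preds=⊤  new=⊤  stable
  step 8. node 0  ⊔preds=⊤  new=⊤  old=⊥  +wl: 3,5
  step 9. node 2  ⊔preds=⊤  new=⊤  stable
  step 10. node 3  ⊔preds=⊤  new=⊤  stable
  step 11. node 5  ⊔preds=⊤  new=⊤  stable

Least fixpoint reached:
  node 0: ⊤
  node 1: ⊤
  node 2: ⊤
  node 3: ⊤
  node 4: ⊤
  node 5: ⊤

⊤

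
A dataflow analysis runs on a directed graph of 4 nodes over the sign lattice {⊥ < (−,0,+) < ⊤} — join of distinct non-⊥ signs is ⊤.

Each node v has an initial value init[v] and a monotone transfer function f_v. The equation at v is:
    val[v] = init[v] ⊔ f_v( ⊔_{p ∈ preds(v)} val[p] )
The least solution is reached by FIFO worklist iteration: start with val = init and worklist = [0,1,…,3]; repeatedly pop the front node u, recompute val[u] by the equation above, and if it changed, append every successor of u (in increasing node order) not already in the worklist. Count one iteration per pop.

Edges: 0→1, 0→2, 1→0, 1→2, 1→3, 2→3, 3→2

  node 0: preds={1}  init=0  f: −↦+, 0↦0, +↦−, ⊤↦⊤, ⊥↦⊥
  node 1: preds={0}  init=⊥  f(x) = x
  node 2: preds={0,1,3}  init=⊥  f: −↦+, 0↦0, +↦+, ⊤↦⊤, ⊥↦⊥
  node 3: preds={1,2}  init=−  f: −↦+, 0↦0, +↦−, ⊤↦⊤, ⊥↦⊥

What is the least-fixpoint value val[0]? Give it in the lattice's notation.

0

Iteration log — 6 steps:
  step 1. node 0  ⊔preds=⊥  new=0  stable
  step 2. node 1  ⊔preds=0  new=0  old=⊥  +wl: 0
  step 3. node 2  ⊔preds=⊤  new=⊤  old=⊥  +wl: 
  step 4. node 3  ⊔preds=⊤  new=⊤  old=−  +wl: 2
  step 5. node 0  ⊔preds=0  new=0  stable
  step 6. node 2  ⊔preds=⊤  new=⊤  stable

Least fixpoint reached:
  node 0: 0
  node 1: 0
  node 2: ⊤
  node 3: ⊤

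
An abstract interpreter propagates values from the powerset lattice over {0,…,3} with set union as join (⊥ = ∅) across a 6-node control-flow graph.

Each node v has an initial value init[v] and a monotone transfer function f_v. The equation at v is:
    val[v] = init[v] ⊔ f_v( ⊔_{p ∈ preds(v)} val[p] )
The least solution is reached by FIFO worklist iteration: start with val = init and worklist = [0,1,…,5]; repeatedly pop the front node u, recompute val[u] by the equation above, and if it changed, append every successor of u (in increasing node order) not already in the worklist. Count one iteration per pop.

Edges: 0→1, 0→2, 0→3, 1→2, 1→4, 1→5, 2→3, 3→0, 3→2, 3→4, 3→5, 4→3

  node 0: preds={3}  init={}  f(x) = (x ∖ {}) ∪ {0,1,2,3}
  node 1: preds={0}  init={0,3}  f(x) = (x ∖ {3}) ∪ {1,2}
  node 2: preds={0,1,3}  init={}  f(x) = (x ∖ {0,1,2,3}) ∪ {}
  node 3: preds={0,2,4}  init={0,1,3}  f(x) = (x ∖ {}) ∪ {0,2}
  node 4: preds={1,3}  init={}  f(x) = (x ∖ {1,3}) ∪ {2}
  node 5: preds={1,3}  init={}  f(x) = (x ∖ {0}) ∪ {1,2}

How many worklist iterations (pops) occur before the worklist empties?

Worklist (9 pops):
  #1 pop 0: in={0,1,3} → {0,1,2,3} (was {}); enqueue []
  #2 pop 1: in={0,1,2,3} → {0,1,2,3} (was {0,3}); enqueue []
  #3 pop 2: in={0,1,2,3} → {} (no change)
  #4 pop 3: in={0,1,2,3} → {0,1,2,3} (was {0,1,3}); enqueue [0,2]
  #5 pop 4: in={0,1,2,3} → {0,2} (was {}); enqueue [3]
  #6 pop 5: in={0,1,2,3} → {1,2,3} (was {}); enqueue []
  #7 pop 0: in={0,1,2,3} → {0,1,2,3} (no change)
  #8 pop 2: in={0,1,2,3} → {} (no change)
  #9 pop 3: in={0,1,2,3} → {0,1,2,3} (no change)

Fixpoint:
  val[0] = {0,1,2,3}
  val[1] = {0,1,2,3}
  val[2] = {}
  val[3] = {0,1,2,3}
  val[4] = {0,2}
  val[5] = {1,2,3}

9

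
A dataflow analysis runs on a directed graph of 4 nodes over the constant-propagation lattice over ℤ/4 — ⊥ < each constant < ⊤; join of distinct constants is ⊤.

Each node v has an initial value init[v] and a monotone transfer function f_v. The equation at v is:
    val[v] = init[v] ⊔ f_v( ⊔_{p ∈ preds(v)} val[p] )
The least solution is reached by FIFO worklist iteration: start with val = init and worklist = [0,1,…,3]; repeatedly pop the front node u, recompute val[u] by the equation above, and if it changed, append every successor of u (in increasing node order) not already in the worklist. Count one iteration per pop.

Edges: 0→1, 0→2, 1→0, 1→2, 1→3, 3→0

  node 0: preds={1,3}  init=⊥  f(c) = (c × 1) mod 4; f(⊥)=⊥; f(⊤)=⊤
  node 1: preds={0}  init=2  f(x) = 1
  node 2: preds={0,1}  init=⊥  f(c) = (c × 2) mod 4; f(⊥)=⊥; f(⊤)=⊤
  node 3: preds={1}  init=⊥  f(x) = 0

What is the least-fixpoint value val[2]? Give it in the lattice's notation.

⊤

Trace (7 dequeues):
  [1] u=0 | in 2 | out 2 | prev ⊥ | push {}
  [2] u=1 | in 2 | out ⊤ | prev 2 | push {0}
  [3] u=2 | in ⊤ | out ⊤ | prev ⊥ | push {}
  [4] u=3 | in ⊤ | out 0 | prev ⊥ | push {}
  [5] u=0 | in ⊤ | out ⊤ | prev 2 | push {1,2}
  [6] u=1 | in ⊤ | out ⊤ | ==
  [7] u=2 | in ⊤ | out ⊤ | ==

Converged values:
  [0] ⊤
  [1] ⊤
  [2] ⊤
  [3] 0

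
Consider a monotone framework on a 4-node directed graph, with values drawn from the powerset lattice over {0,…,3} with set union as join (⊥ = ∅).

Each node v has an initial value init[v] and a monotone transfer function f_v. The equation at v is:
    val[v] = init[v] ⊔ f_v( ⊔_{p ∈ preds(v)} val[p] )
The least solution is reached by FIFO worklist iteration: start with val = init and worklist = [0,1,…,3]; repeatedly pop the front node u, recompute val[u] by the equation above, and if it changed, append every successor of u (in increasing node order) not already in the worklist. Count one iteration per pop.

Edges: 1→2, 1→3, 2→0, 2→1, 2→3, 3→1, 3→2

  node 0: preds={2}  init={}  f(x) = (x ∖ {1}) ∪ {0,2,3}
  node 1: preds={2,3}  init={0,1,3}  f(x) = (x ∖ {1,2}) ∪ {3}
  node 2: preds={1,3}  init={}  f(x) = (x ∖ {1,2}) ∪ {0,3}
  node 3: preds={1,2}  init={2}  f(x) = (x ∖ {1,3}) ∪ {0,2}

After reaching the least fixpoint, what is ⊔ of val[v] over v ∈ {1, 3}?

Trace (7 dequeues):
  [1] u=0 | in {} | out {0,2,3} | prev {} | push {}
  [2] u=1 | in {2} | out {0,1,3} | ==
  [3] u=2 | in {0,1,2,3} | out {0,3} | prev {} | push {0,1}
  [4] u=3 | in {0,1,3} | out {0,2} | prev {2} | push {2}
  [5] u=0 | in {0,3} | out {0,2,3} | ==
  [6] u=1 | in {0,2,3} | out {0,1,3} | ==
  [7] u=2 | in {0,1,2,3} | out {0,3} | ==

Converged values:
  [0] {0,2,3}
  [1] {0,1,3}
  [2] {0,3}
  [3] {0,2}

{0,1,2,3}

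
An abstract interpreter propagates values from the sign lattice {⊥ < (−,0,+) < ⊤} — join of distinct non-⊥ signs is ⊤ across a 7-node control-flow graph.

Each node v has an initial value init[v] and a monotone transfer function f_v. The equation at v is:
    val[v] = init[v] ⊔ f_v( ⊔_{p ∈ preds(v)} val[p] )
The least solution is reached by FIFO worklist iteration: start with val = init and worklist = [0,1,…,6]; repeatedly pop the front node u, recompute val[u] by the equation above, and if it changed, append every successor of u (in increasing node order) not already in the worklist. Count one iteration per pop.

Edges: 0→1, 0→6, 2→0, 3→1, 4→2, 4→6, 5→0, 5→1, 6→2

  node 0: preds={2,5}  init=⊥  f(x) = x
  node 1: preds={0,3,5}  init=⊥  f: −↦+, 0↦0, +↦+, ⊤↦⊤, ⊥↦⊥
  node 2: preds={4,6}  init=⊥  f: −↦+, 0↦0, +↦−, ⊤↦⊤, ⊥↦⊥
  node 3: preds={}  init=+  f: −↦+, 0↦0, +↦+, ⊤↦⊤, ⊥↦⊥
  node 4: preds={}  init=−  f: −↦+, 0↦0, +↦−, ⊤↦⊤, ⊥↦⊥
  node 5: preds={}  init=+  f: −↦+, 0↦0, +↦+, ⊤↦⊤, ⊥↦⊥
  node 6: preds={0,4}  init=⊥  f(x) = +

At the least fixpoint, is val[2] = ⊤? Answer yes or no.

Trace (12 dequeues):
  [1] u=0 | in + | out + | prev ⊥ | push {}
  [2] u=1 | in + | out + | prev ⊥ | push {}
  [3] u=2 | in − | out + | prev ⊥ | push {0}
  [4] u=3 | in ⊥ | out + | ==
  [5] u=4 | in ⊥ | out − | ==
  [6] u=5 | in ⊥ | out + | ==
  [7] u=6 | in ⊤ | out + | prev ⊥ | push {2}
  [8] u=0 | in + | out + | ==
  [9] u=2 | in ⊤ | out ⊤ | prev + | push {0}
  [10] u=0 | in ⊤ | out ⊤ | prev + | push {1,6}
  [11] u=1 | in ⊤ | out ⊤ | prev + | push {}
  [12] u=6 | in ⊤ | out + | ==

Converged values:
  [0] ⊤
  [1] ⊤
  [2] ⊤
  [3] +
  [4] −
  [5] +
  [6] +

yes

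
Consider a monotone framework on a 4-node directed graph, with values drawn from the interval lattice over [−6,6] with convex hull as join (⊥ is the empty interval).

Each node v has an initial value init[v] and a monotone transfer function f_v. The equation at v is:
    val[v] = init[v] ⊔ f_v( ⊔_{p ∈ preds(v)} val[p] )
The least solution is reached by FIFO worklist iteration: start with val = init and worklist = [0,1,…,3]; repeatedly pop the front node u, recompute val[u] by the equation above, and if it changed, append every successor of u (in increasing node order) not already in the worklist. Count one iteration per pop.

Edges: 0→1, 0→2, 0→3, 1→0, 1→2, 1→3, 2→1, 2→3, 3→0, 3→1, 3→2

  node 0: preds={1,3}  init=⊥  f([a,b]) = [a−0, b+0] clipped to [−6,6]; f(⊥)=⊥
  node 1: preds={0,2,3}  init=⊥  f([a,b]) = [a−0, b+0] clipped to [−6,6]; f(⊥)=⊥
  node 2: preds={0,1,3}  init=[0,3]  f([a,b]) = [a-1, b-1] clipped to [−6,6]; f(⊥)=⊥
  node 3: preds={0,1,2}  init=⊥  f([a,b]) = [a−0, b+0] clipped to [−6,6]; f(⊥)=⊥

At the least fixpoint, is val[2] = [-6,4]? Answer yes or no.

Trace (29 dequeues):
  [1] u=0 | in ⊥ | out ⊥ | ==
  [2] u=1 | in [0,3] | out [0,3] | prev ⊥ | push {0}
  [3] u=2 | in [0,3] | out [-1,3] | prev [0,3] | push {1}
  [4] u=3 | in [-1,3] | out [-1,3] | prev ⊥ | push {2}
  [5] u=0 | in [-1,3] | out [-1,3] | prev ⊥ | push {3}
  [6] u=1 | in [-1,3] | out [-1,3] | prev [0,3] | push {0}
  [7] u=2 | in [-1,3] | out [-2,3] | prev [-1,3] | push {1}
  [8] u=3 | in [-2,3] | out [-2,3] | prev [-1,3] | push {2}
  [9] u=0 | in [-2,3] | out [-2,3] | prev [-1,3] | push {3}
  [10] u=1 | in [-2,3] | out [-2,3] | prev [-1,3] | push {0}
  [11] u=2 | in [-2,3] | out [-3,3] | prev [-2,3] | push {1}
  [12] u=3 | in [-3,3] | out [-3,3] | prev [-2,3] | push {2}
  [13] u=0 | in [-3,3] | out [-3,3] | prev [-2,3] | push {3}
  [14] u=1 | in [-3,3] | out [-3,3] | prev [-2,3] | push {0}
  [15] u=2 | in [-3,3] | out [-4,3] | prev [-3,3] | push {1}
  [16] u=3 | in [-4,3] | out [-4,3] | prev [-3,3] | push {2}
  [17] u=0 | in [-4,3] | out [-4,3] | prev [-3,3] | push {3}
  [18] u=1 | in [-4,3] | out [-4,3] | prev [-3,3] | push {0}
  [19] u=2 | in [-4,3] | out [-5,3] | prev [-4,3] | push {1}
  [20] u=3 | in [-5,3] | out [-5,3] | prev [-4,3] | push {2}
  [21] u=0 | in [-5,3] | out [-5,3] | prev [-4,3] | push {3}
  [22] u=1 | in [-5,3] | out [-5,3] | prev [-4,3] | push {0}
  [23] u=2 | in [-5,3] | out [-6,3] | prev [-5,3] | push {1}
  [24] u=3 | in [-6,3] | out [-6,3] | prev [-5,3] | push {2}
  [25] u=0 | in [-6,3] | out [-6,3] | prev [-5,3] | push {3}
  [26] u=1 | in [-6,3] | out [-6,3] | prev [-5,3] | push {0}
  [27] u=2 | in [-6,3] | out [-6,3] | ==
  [28] u=3 | in [-6,3] | out [-6,3] | ==
  [29] u=0 | in [-6,3] | out [-6,3] | ==

Converged values:
  [0] [-6,3]
  [1] [-6,3]
  [2] [-6,3]
  [3] [-6,3]

no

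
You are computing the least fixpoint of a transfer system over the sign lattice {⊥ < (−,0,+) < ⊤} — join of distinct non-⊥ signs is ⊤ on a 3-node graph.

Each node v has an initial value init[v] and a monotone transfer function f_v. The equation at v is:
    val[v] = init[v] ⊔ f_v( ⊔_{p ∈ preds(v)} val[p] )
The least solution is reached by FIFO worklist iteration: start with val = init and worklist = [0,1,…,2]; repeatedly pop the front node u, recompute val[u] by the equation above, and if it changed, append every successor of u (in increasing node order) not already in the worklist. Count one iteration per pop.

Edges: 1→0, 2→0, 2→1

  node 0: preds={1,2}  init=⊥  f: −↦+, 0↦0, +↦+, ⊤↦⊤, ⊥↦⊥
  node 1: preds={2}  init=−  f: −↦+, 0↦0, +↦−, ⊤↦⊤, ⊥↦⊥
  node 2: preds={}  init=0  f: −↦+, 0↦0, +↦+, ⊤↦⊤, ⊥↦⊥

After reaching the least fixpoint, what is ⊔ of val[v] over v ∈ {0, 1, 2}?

Iteration log — 4 steps:
  step 1. node 0  ⊔preds=⊤  new=⊤  old=⊥  +wl: 
  step 2. node 1  ⊔preds=0  new=⊤  old=−  +wl: 0
  step 3. node 2  ⊔preds=⊥  new=0  stable
  step 4. node 0  ⊔preds=⊤  new=⊤  stable

Least fixpoint reached:
  node 0: ⊤
  node 1: ⊤
  node 2: 0

⊤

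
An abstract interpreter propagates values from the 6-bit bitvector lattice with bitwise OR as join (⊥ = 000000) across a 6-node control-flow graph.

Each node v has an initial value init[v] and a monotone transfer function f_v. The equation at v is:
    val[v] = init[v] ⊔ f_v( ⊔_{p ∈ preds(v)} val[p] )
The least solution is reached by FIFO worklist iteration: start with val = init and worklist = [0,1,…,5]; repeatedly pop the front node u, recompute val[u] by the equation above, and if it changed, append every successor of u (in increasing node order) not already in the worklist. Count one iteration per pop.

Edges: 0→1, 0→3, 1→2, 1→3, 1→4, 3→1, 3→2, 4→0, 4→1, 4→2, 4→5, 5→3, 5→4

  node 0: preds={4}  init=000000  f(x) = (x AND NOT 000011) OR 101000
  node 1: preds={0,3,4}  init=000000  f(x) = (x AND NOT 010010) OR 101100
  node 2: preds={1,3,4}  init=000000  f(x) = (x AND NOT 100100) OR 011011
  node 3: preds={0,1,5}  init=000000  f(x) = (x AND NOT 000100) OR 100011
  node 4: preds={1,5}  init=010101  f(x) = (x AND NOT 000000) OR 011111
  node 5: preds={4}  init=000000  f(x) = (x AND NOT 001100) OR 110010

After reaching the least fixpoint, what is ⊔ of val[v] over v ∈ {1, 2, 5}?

Worklist (11 pops):
  #1 pop 0: in=010101 → 111100 (was 000000); enqueue []
  #2 pop 1: in=111101 → 101101 (was 000000); enqueue []
  #3 pop 2: in=111101 → 011011 (was 000000); enqueue []
  #4 pop 3: in=111101 → 111011 (was 000000); enqueue [1,2]
  #5 pop 4: in=101101 → 111111 (was 010101); enqueue [0]
  #6 pop 5: in=111111 → 110011 (was 000000); enqueue [3,4]
  #7 pop 1: in=111111 → 101101 (no change)
  #8 pop 2: in=111111 → 011011 (no change)
  #9 pop 0: in=111111 → 111100 (no change)
  #10 pop 3: in=111111 → 111011 (no change)
  #11 pop 4: in=111111 → 111111 (no change)

Fixpoint:
  val[0] = 111100
  val[1] = 101101
  val[2] = 011011
  val[3] = 111011
  val[4] = 111111
  val[5] = 110011

111111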